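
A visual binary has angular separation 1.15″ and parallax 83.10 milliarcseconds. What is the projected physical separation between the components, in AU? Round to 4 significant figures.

13.84 AU

d = 1/p = 1/0.08310″ = 12.034 pc.
At distance d (pc), an angle of θ arcsec spans θ·d AU: s = 1.15 × 12.034 = 13.839 AU.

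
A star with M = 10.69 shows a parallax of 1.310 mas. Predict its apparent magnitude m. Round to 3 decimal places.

m = 20.104

d = 1/p = 1/0.001310″ = 763.36 pc.
m − M = 5 log₁₀ d − 5 = 5 log₁₀(763.36) − 5 = 14.4136 − 5 = 9.4136.
m = M + (m − M) = 10.69 + 9.4136 = 20.104.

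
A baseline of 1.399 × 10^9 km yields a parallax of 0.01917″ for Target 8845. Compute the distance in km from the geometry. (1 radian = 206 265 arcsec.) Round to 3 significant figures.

1.51 × 10^16 km

θ = 0.01917″ = 0.01917/206265 = 9.2939 × 10^-8 rad.
d = B/θ = (1.399 × 10^9) / (9.2939 × 10^-8) = 1.5053 × 10^16 km.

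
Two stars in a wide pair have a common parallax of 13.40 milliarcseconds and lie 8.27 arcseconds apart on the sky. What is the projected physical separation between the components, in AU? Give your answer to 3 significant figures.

d = 1/p = 1/0.01340″ = 74.627 pc.
At distance d (pc), an angle of θ arcsec spans θ·d AU: s = 8.27 × 74.627 = 617.17 AU.

617 AU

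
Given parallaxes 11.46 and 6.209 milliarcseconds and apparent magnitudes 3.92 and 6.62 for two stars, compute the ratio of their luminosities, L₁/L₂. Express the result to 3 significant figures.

L₁/L₂ = 3.53

d₁ = 1/p₁ = 1/0.01146″ = 87.26 pc; d₂ = 1/p₂ = 1/0.006209″ = 161.06 pc.
M₁ = m₁ − 5 log₁₀ d₁ + 5 = 3.92 − 9.7041 + 5 = -0.7841.
M₂ = 6.62 − 11.0349 + 5 = 0.5851.
L₁/L₂ = 10^(0.4(M₂ − M₁)) = 10^(0.4 × 1.3692) = 10^0.54768 = 3.5292.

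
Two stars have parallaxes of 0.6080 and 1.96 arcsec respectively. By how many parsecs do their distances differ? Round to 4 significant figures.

1.135 pc

d_A = 1/0.6080″ = 1.6447 pc; d_B = 1/1.960″ = 0.5102 pc.
|d_B − d_A| = |0.5102 − 1.6447| = 1.1345 pc.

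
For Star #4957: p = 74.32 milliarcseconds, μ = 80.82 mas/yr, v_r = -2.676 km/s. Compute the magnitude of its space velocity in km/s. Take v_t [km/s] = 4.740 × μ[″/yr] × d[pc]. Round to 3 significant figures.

d = 1/p = 1/0.07432″ = 13.455 pc.
μ = 80.82 mas/yr = 0.08082 ″/yr.
v_t = 4.740 μ d = 4.740 × 0.08082 × 13.455 = 5.1544 km/s.
v = √(v_r² + v_t²) = √((-2.676)² + 5.1544²) = √33.7288 = 5.8077 km/s.

5.81 km/s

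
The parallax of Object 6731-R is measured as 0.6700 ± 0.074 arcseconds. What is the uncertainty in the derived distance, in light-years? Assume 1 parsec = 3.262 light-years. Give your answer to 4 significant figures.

0.5377 ly

d = 1/p, so σ_d = σ_p / p².
σ_d = 0.0740 / (0.6700)² = 0.0740 / 0.4489 = 0.16485 pc = 0.16485 × 3.262 ly = 0.53774 ly.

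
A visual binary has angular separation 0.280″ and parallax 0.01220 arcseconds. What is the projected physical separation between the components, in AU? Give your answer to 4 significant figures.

22.95 AU

d = 1/p = 1/0.01220″ = 81.967 pc.
At distance d (pc), an angle of θ arcsec spans θ·d AU: s = 0.280 × 81.967 = 22.951 AU.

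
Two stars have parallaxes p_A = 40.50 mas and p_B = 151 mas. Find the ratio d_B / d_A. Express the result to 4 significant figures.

Since d = 1/p, d_B/d_A = p_A/p_B.
= 40.50 / 151 = 0.26821.

0.2682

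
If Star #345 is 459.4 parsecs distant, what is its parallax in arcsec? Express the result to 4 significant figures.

0.002177 arcsec

p = 1/d = 1/459.4 = 0.0021768 arcsec.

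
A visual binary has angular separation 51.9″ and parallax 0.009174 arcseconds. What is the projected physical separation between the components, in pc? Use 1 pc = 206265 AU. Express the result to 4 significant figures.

0.02743 pc

d = 1/p = 1/0.009174″ = 109 pc.
At distance d (pc), an angle of θ arcsec spans θ·d AU: s = 51.9 × 109 = 5657.1 AU.
= 5657.1 / 206265 = 0.027426 pc.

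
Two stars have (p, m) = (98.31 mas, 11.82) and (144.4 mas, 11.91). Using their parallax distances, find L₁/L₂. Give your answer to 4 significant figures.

d₁ = 1/p₁ = 1/0.09831″ = 10.172 pc; d₂ = 1/p₂ = 1/0.1444″ = 6.9252 pc.
M₁ = m₁ − 5 log₁₀ d₁ + 5 = 11.82 − 5.0370 + 5 = 11.7830.
M₂ = 11.91 − 4.2022 + 5 = 12.7078.
L₁/L₂ = 10^(0.4(M₂ − M₁)) = 10^(0.4 × 0.9248) = 10^0.36992 = 2.3438.

L₁/L₂ = 2.344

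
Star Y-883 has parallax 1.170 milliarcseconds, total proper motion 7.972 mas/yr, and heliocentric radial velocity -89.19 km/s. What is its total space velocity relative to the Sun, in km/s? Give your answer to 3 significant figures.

94.9 km/s

d = 1/p = 1/0.001170″ = 854.7 pc.
μ = 7.972 mas/yr = 0.007972 ″/yr.
v_t = 4.740 μ d = 4.740 × 0.007972 × 854.7 = 32.297 km/s.
v = √(v_r² + v_t²) = √((-89.19)² + 32.297²) = √8997.95 = 94.858 km/s.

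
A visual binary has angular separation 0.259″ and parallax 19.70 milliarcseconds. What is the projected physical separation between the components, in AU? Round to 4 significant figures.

d = 1/p = 1/0.01970″ = 50.761 pc.
At distance d (pc), an angle of θ arcsec spans θ·d AU: s = 0.259 × 50.761 = 13.147 AU.

13.15 AU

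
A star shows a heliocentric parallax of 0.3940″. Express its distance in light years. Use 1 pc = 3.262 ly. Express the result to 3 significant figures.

d = 1/p = 1/0.3940 = 2.5381 pc.
In light-years: 2.5381 × 3.262 = 8.2793 ly.

8.28 light years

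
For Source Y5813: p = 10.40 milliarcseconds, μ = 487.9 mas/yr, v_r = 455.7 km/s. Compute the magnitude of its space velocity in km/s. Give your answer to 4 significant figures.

d = 1/p = 1/0.01040″ = 96.154 pc.
μ = 487.9 mas/yr = 0.4879 ″/yr.
v_t = 4.740 μ d = 4.740 × 0.4879 × 96.154 = 222.37 km/s.
v = √(v_r² + v_t²) = √(455.7² + 222.37²) = √257111 = 507.06 km/s.

507.1 km/s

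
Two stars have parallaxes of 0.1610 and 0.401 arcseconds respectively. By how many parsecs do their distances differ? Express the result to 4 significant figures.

3.717 pc

d_A = 1/0.1610″ = 6.2112 pc; d_B = 1/0.4010″ = 2.4938 pc.
|d_B − d_A| = |2.4938 − 6.2112| = 3.7174 pc.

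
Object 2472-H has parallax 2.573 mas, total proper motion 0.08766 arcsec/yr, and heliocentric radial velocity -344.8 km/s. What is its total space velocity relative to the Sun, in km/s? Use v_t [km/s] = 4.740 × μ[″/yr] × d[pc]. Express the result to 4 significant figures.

380.7 km/s

d = 1/p = 1/0.002573″ = 388.65 pc.
v_t = 4.740 μ d = 4.740 × 0.08766 × 388.65 = 161.49 km/s.
v = √(v_r² + v_t²) = √((-344.8)² + 161.49²) = √144966 = 380.74 km/s.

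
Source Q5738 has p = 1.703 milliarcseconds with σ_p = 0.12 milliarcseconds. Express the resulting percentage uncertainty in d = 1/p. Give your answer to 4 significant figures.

7.046%

For d = 1/p, |σ_d/d| = |σ_p/p|.
σ_p/p = 0.12 / 1.703 = 0.070464 = 7.0464%.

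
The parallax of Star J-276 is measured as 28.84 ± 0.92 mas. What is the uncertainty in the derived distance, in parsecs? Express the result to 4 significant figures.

1.106 pc

d = 1/p, so σ_d = σ_p / p².
σ_d = 0.000920 / (0.02884)² = 0.000920 / 0.00083175 = 1.1061 pc.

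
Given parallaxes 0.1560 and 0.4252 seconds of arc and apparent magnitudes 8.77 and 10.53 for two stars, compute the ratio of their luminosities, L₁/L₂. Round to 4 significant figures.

d₁ = 1/p₁ = 1/0.1560″ = 6.4103 pc; d₂ = 1/p₂ = 1/0.4252″ = 2.3518 pc.
M₁ = m₁ − 5 log₁₀ d₁ + 5 = 8.77 − 4.0344 + 5 = 9.7356.
M₂ = 10.53 − 1.8570 + 5 = 13.6730.
L₁/L₂ = 10^(0.4(M₂ − M₁)) = 10^(0.4 × 3.9374) = 10^1.57496 = 37.58.

L₁/L₂ = 37.58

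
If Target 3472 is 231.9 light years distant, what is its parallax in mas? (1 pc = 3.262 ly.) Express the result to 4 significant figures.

d = 231.9 ly ÷ 3.262 = 71.091 pc.
p = 1/d = 1/71.091 = 0.014066 arcsec.
= 0.014066 × 1000 = 14.066 mas.

14.07 mas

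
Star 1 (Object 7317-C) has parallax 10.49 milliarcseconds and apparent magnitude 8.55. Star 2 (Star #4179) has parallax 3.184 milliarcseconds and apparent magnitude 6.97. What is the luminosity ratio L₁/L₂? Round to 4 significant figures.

d₁ = 1/p₁ = 1/0.01049″ = 95.329 pc; d₂ = 1/p₂ = 1/0.003184″ = 314.07 pc.
M₁ = m₁ − 5 log₁₀ d₁ + 5 = 8.55 − 9.8961 + 5 = 3.6539.
M₂ = 6.97 − 12.4851 + 5 = -0.5151.
L₁/L₂ = 10^(0.4(M₂ − M₁)) = 10^(0.4 × (-4.1690)) = 10^(-1.66760) = 0.021498.

L₁/L₂ = 0.02150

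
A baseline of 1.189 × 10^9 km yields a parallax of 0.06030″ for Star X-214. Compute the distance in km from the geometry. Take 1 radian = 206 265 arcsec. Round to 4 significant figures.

4.067 × 10^15 km

θ = 0.06030″ = 0.06030/206265 = 2.9234 × 10^-7 rad.
d = B/θ = (1.189 × 10^9) / (2.9234 × 10^-7) = 4.0672 × 10^15 km.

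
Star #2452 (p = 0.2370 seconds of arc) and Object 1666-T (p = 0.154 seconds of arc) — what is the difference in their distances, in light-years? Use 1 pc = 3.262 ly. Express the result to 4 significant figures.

d_A = 1/0.2370″ = 4.2194 pc; d_B = 1/0.1540″ = 6.4935 pc.
|d_B − d_A| = |6.4935 − 4.2194| = 2.2741 pc = 2.2741 × 3.262 ly = 7.4181 ly.

7.418 ly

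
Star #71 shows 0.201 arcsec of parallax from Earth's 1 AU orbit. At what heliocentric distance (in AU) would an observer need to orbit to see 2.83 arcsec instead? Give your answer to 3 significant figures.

14.1 AU

Parallax scales linearly with baseline: p ∝ B, so B = p_target / p_Earth × 1 AU.
B = 2.83 / 0.201 = 14.08 AU.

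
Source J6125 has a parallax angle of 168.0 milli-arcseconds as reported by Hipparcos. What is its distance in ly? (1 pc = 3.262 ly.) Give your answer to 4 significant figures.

p = 168.0 milli-arcseconds = 0.1680 arcsec.
d = 1/p = 1/0.1680 = 5.9524 pc.
In light-years: 5.9524 × 3.262 = 19.417 ly.

19.42 ly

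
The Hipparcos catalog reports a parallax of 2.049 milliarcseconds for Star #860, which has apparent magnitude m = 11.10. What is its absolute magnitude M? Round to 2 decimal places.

d = 1/p = 1/0.002049″ = 488.04 pc.
m − M = 5 log₁₀(488.04) − 5 = 13.4423 − 5 = 8.4423.
M = m − (m − M) = 11.10 − 8.4423 = 2.66.

M = 2.66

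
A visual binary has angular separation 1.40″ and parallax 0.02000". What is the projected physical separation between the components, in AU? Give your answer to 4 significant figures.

70.00 AU

d = 1/p = 1/0.02000″ = 50 pc.
At distance d (pc), an angle of θ arcsec spans θ·d AU: s = 1.40 × 50 = 70 AU.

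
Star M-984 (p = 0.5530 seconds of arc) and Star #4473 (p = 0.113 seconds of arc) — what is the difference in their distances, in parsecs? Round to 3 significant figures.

7.04 pc

d_A = 1/0.5530″ = 1.8083 pc; d_B = 1/0.1130″ = 8.8496 pc.
|d_B − d_A| = |8.8496 − 1.8083| = 7.0413 pc.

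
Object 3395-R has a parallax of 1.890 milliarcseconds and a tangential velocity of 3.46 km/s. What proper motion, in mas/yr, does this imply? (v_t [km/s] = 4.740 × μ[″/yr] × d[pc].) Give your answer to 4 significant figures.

1.380 mas/yr

d = 1/p = 1/0.001890″ = 529.1 pc.
μ = v_t / (4.74 d) = 3.46 / (4.74 × 529.1) = 3.46 / 2507.9 = 0.0013796 ″/yr = 1.3796 mas/yr.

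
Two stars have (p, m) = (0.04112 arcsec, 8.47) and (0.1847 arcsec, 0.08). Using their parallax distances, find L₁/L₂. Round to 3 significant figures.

L₁/L₂ = 0.00889

d₁ = 1/p₁ = 1/0.04112″ = 24.319 pc; d₂ = 1/p₂ = 1/0.1847″ = 5.4142 pc.
M₁ = m₁ − 5 log₁₀ d₁ + 5 = 8.47 − 6.9297 + 5 = 6.5403.
M₂ = 0.08 − 3.6677 + 5 = 1.4123.
L₁/L₂ = 10^(0.4(M₂ − M₁)) = 10^(0.4 × (-5.1280)) = 10^(-2.05120) = 0.0088879.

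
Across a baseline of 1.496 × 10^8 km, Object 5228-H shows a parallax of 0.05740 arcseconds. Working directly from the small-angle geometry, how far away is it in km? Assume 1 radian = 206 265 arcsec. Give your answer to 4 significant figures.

θ = 0.05740″ = 0.05740/206265 = 2.7828 × 10^-7 rad.
d = B/θ = (1.496 × 10^8) / (2.7828 × 10^-7) = 5.3759 × 10^14 km.

5.376 × 10^14 km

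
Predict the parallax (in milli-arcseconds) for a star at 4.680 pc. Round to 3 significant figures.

214 mas

p = 1/d = 1/4.68 = 0.21368 arcsec.
= 0.21368 × 1000 = 213.68 mas.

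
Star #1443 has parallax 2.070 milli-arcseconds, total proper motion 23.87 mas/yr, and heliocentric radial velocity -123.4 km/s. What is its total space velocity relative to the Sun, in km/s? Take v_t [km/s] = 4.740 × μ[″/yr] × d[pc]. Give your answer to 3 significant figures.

135 km/s

d = 1/p = 1/0.002070″ = 483.09 pc.
μ = 23.87 mas/yr = 0.02387 ″/yr.
v_t = 4.740 μ d = 4.740 × 0.02387 × 483.09 = 54.659 km/s.
v = √(v_r² + v_t²) = √((-123.4)² + 54.659²) = √18215.2 = 134.96 km/s.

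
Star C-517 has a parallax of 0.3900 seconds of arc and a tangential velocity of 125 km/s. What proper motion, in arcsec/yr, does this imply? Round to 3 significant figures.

10.3 arcsec/yr

d = 1/p = 1/0.3900″ = 2.5641 pc.
μ = v_t / (4.74 d) = 125 / (4.74 × 2.5641) = 125 / 12.154 = 10.285 ″/yr.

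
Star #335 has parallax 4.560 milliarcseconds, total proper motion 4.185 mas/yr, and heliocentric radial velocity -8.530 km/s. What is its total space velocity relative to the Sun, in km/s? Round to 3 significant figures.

d = 1/p = 1/0.004560″ = 219.3 pc.
μ = 4.185 mas/yr = 0.004185 ″/yr.
v_t = 4.740 μ d = 4.740 × 0.004185 × 219.3 = 4.3502 km/s.
v = √(v_r² + v_t²) = √((-8.530)² + 4.3502²) = √91.6851 = 9.5752 km/s.

9.58 km/s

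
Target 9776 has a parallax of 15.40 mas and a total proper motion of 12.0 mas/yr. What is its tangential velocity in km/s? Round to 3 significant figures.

3.69 km/s

d = 1/p = 1/0.01540″ = 64.935 pc.
μ = 12.0 mas/yr = 0.0120 ″/yr.
v_t = 4.74 × μ × d = 4.74 × 0.0120 × 64.935 = 3.6935 km/s.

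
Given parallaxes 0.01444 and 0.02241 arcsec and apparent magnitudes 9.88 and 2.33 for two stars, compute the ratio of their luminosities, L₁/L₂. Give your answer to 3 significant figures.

d₁ = 1/p₁ = 1/0.01444″ = 69.252 pc; d₂ = 1/p₂ = 1/0.02241″ = 44.623 pc.
M₁ = m₁ − 5 log₁₀ d₁ + 5 = 9.88 − 9.2022 + 5 = 5.6778.
M₂ = 2.33 − 8.2478 + 5 = -0.9178.
L₁/L₂ = 10^(0.4(M₂ − M₁)) = 10^(0.4 × (-6.5956)) = 10^(-2.63824) = 0.0023002.

L₁/L₂ = 0.00230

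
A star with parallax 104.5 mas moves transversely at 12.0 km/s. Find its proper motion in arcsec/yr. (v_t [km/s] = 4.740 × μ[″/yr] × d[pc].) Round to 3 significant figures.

0.265 arcsec/yr

d = 1/p = 1/0.1045″ = 9.5694 pc.
μ = v_t / (4.74 d) = 12.0 / (4.74 × 9.5694) = 12.0 / 45.359 = 0.26456 ″/yr.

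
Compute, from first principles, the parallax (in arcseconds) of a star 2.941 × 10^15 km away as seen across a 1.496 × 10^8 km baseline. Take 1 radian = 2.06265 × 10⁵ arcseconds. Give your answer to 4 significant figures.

θ ≈ B/d = (1.496 × 10^8) / (2.941 × 10^15) = 5.0867 × 10^-8 rad.
In arcseconds: 5.0867 × 10^-8 × 206265 = 0.010492″.

0.01049 arcsec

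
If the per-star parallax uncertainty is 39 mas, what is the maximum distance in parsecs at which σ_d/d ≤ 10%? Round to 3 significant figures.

σ_d/d = σ_p/p, so the condition is σ_p/p ≤ 0.10, i.e. p ≥ σ_p/0.10.
p_min = 39/0.10 = 390 mas = 0.39 arcsec.
d_max = 1/p_min = 1/0.39 = 2.5641 pc.

2.56 pc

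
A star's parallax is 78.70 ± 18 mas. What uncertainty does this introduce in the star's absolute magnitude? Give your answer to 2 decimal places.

M = m − 5 log₁₀ d + 5 = m + 5 log₁₀ p + 5, so ∂M/∂p = 5/(p ln 10).
σ_M = (5/ln 10) · (σ_p/p) = 2.1715 × 18/78.70 = 2.1715 × 0.22872 = 0.49667.

σ_M = 0.50 mag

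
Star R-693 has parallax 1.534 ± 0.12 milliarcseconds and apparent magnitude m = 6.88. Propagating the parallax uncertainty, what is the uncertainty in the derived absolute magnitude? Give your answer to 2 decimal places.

M = m − 5 log₁₀ d + 5 = m + 5 log₁₀ p + 5, so ∂M/∂p = 5/(p ln 10).
σ_M = (5/ln 10) · (σ_p/p) = 2.1715 × 0.12/1.534 = 2.1715 × 0.078227 = 0.16987.

σ_M = 0.17 mag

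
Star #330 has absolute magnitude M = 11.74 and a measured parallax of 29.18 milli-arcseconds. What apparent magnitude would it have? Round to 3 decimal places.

d = 1/p = 1/0.02918″ = 34.27 pc.
m − M = 5 log₁₀ d − 5 = 5 log₁₀(34.27) − 5 = 7.6746 − 5 = 2.6746.
m = M + (m − M) = 11.74 + 2.6746 = 14.415.

m = 14.415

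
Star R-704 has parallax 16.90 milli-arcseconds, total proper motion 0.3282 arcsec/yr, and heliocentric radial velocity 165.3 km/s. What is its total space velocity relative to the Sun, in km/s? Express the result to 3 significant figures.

d = 1/p = 1/0.01690″ = 59.172 pc.
v_t = 4.740 μ d = 4.740 × 0.3282 × 59.172 = 92.052 km/s.
v = √(v_r² + v_t²) = √(165.3² + 92.052²) = √35797.7 = 189.2 km/s.

189 km/s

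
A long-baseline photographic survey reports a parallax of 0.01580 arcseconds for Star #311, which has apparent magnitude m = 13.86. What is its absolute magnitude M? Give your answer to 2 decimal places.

d = 1/p = 1/0.01580″ = 63.291 pc.
m − M = 5 log₁₀(63.291) − 5 = 9.0067 − 5 = 4.0067.
M = m − (m − M) = 13.86 − 4.0067 = 9.85.

M = 9.85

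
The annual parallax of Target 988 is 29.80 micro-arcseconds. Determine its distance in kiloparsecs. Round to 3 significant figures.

33.6 kpc

p = 29.80 micro-arcseconds = 0.00002980 arcsec.
d = 1/p = 1/0.00002980 = 33557 pc.
= 33.557 kpc.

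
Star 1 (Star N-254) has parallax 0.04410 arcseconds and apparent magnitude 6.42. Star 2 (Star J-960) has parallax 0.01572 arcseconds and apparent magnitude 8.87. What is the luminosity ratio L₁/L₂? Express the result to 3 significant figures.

d₁ = 1/p₁ = 1/0.04410″ = 22.676 pc; d₂ = 1/p₂ = 1/0.01572″ = 63.613 pc.
M₁ = m₁ − 5 log₁₀ d₁ + 5 = 6.42 − 6.7778 + 5 = 4.6422.
M₂ = 8.87 − 9.0177 + 5 = 4.8523.
L₁/L₂ = 10^(0.4(M₂ − M₁)) = 10^(0.4 × 0.2101) = 10^0.08404 = 1.2135.

L₁/L₂ = 1.21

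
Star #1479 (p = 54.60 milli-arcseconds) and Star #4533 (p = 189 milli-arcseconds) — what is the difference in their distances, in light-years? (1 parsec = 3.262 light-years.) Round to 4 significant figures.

42.48 ly

d_A = 1/0.05460″ = 18.315 pc; d_B = 1/0.1890″ = 5.291 pc.
|d_B − d_A| = |5.291 − 18.315| = 13.024 pc = 13.024 × 3.262 ly = 42.484 ly.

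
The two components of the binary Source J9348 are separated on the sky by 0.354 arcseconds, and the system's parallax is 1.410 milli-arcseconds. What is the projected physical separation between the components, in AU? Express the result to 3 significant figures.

251 AU

d = 1/p = 1/0.001410″ = 709.22 pc.
At distance d (pc), an angle of θ arcsec spans θ·d AU: s = 0.354 × 709.22 = 251.06 AU.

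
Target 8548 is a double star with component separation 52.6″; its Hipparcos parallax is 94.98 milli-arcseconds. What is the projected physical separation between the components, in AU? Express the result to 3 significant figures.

554 AU

d = 1/p = 1/0.09498″ = 10.529 pc.
At distance d (pc), an angle of θ arcsec spans θ·d AU: s = 52.6 × 10.529 = 553.83 AU.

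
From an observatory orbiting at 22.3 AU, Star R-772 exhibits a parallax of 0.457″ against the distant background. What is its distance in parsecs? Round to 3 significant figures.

With baseline B (in AU) and parallax p (in arcsec), d = B/p parsecs.
d = 22.3 / 0.457 = 48.796 pc.

48.8 pc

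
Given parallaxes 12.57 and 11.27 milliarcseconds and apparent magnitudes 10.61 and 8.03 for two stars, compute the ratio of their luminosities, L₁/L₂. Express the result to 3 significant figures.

L₁/L₂ = 0.0747

d₁ = 1/p₁ = 1/0.01257″ = 79.554 pc; d₂ = 1/p₂ = 1/0.01127″ = 88.731 pc.
M₁ = m₁ − 5 log₁₀ d₁ + 5 = 10.61 − 9.5033 + 5 = 6.1067.
M₂ = 8.03 − 9.7404 + 5 = 3.2896.
L₁/L₂ = 10^(0.4(M₂ − M₁)) = 10^(0.4 × (-2.8171)) = 10^(-1.12684) = 0.074672.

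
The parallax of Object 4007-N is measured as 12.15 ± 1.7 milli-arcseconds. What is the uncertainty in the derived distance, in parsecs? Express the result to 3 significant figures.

d = 1/p, so σ_d = σ_p / p².
σ_d = 0.00170 / (0.01215)² = 0.00170 / 0.00014762 = 11.516 pc.

11.5 pc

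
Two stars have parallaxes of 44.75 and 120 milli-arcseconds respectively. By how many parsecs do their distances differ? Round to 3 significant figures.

14.0 pc

d_A = 1/0.04475″ = 22.346 pc; d_B = 1/0.1200″ = 8.3333 pc.
|d_B − d_A| = |8.3333 − 22.346| = 14.013 pc.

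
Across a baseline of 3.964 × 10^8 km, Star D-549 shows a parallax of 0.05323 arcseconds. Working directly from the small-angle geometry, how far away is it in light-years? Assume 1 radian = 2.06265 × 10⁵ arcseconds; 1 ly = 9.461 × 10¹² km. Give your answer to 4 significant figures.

θ = 0.05323″ = 0.05323/206265 = 2.5807 × 10^-7 rad.
d = B/θ = (3.964 × 10^8) / (2.5807 × 10^-7) = 1.5360 × 10^15 km = (1.5360 × 10^15) / (9.461 × 10^12) ly = 162.35 ly.

162.4 ly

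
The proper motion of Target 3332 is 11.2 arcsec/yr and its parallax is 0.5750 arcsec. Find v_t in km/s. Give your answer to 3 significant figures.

92.3 km/s

d = 1/p = 1/0.5750″ = 1.7391 pc.
v_t = 4.74 × μ × d = 4.74 × 11.2 × 1.7391 = 92.325 km/s.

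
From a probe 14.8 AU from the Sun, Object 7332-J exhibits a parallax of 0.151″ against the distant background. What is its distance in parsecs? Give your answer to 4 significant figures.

With baseline B (in AU) and parallax p (in arcsec), d = B/p parsecs.
d = 14.8 / 0.151 = 98.013 pc.

98.01 pc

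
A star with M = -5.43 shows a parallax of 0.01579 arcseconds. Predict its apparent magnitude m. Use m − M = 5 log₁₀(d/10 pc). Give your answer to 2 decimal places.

m = -1.42

d = 1/p = 1/0.01579″ = 63.331 pc.
m − M = 5 log₁₀ d − 5 = 5 log₁₀(63.331) − 5 = 9.0081 − 5 = 4.0081.
m = M + (m − M) = -5.43 + 4.0081 = -1.42.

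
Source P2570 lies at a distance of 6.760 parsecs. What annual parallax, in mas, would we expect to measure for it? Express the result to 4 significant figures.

147.9 mas

p = 1/d = 1/6.76 = 0.14793 arcsec.
= 0.14793 × 1000 = 147.93 mas.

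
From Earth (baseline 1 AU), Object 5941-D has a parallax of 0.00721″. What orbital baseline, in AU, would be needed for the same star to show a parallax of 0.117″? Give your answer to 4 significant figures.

Parallax scales linearly with baseline: p ∝ B, so B = p_target / p_Earth × 1 AU.
B = 0.117 / 0.00721 = 16.227 AU.

16.23 AU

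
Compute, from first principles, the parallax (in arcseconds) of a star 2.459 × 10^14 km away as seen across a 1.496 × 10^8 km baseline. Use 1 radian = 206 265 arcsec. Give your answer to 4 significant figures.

0.1255 arcsec

θ ≈ B/d = (1.496 × 10^8) / (2.459 × 10^14) = 6.0838 × 10^-7 rad.
In arcseconds: 6.0838 × 10^-7 × 206265 = 0.12549″.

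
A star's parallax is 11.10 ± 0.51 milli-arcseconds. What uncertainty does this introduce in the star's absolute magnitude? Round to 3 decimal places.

M = m − 5 log₁₀ d + 5 = m + 5 log₁₀ p + 5, so ∂M/∂p = 5/(p ln 10).
σ_M = (5/ln 10) · (σ_p/p) = 2.1715 × 0.51/11.10 = 2.1715 × 0.045946 = 0.099772.

σ_M = 0.100 mag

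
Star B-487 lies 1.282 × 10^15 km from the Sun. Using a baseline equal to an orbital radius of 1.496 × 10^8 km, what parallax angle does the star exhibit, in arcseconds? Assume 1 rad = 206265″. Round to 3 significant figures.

0.0241 arcsec

θ ≈ B/d = (1.496 × 10^8) / (1.282 × 10^15) = 1.1669 × 10^-7 rad.
In arcseconds: 1.1669 × 10^-7 × 206265 = 0.024069″.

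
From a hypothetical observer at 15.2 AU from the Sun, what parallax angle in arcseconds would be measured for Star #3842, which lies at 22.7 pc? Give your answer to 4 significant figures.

0.6696 arcsec

p (arcsec) = B (AU) / d (pc).
p = 15.2 / 22.7 = 0.6696 arcsec.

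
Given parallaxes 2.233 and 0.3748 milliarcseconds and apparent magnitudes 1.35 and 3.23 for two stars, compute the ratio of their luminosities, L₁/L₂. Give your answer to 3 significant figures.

L₁/L₂ = 0.159

d₁ = 1/p₁ = 1/0.002233″ = 447.83 pc; d₂ = 1/p₂ = 1/0.0003748″ = 2668.1 pc.
M₁ = m₁ − 5 log₁₀ d₁ + 5 = 1.35 − 13.2556 + 5 = -6.9056.
M₂ = 3.23 − 17.1310 + 5 = -8.9010.
L₁/L₂ = 10^(0.4(M₂ − M₁)) = 10^(0.4 × (-1.9954)) = 10^(-0.79816) = 0.15916.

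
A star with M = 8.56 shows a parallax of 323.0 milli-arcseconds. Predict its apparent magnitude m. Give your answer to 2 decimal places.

d = 1/p = 1/0.3230″ = 3.096 pc.
m − M = 5 log₁₀ d − 5 = 5 log₁₀(3.096) − 5 = 2.4540 − 5 = -2.5460.
m = M + (m − M) = 8.56 + (-2.5460) = 6.01.

m = 6.01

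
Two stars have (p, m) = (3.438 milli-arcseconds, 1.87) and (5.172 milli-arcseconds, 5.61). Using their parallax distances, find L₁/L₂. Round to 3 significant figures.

L₁/L₂ = 70.9

d₁ = 1/p₁ = 1/0.003438″ = 290.87 pc; d₂ = 1/p₂ = 1/0.005172″ = 193.35 pc.
M₁ = m₁ − 5 log₁₀ d₁ + 5 = 1.87 − 12.3185 + 5 = -5.4485.
M₂ = 5.61 − 11.4317 + 5 = -0.8217.
L₁/L₂ = 10^(0.4(M₂ − M₁)) = 10^(0.4 × 4.6268) = 10^1.85072 = 70.912.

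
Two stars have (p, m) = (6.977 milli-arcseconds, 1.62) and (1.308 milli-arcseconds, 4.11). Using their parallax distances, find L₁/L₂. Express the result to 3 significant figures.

d₁ = 1/p₁ = 1/0.006977″ = 143.33 pc; d₂ = 1/p₂ = 1/0.001308″ = 764.53 pc.
M₁ = m₁ − 5 log₁₀ d₁ + 5 = 1.62 − 10.7817 + 5 = -4.1617.
M₂ = 4.11 − 14.4170 + 5 = -5.3070.
L₁/L₂ = 10^(0.4(M₂ − M₁)) = 10^(0.4 × (-1.1453)) = 10^(-0.45812) = 0.34824.

L₁/L₂ = 0.348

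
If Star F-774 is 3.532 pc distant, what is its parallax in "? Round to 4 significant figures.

p = 1/d = 1/3.532 = 0.28313 arcsec.

0.2831 "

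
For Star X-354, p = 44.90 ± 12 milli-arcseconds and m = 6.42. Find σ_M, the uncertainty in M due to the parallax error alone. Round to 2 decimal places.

M = m − 5 log₁₀ d + 5 = m + 5 log₁₀ p + 5, so ∂M/∂p = 5/(p ln 10).
σ_M = (5/ln 10) · (σ_p/p) = 2.1715 × 12/44.90 = 2.1715 × 0.26726 = 0.58036.

σ_M = 0.58 mag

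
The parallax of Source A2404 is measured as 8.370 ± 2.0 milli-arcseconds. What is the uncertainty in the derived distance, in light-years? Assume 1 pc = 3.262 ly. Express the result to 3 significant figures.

d = 1/p, so σ_d = σ_p / p².
σ_d = 0.00200 / (0.008370)² = 0.00200 / 0.000070057 = 28.548 pc = 28.548 × 3.262 ly = 93.124 ly.

93.1 ly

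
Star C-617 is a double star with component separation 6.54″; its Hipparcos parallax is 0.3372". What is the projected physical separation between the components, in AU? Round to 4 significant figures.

19.40 AU

d = 1/p = 1/0.3372″ = 2.9656 pc.
At distance d (pc), an angle of θ arcsec spans θ·d AU: s = 6.54 × 2.9656 = 19.395 AU.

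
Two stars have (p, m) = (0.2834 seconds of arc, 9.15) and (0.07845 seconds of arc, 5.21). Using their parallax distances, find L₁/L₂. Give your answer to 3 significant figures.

L₁/L₂ = 0.00203

d₁ = 1/p₁ = 1/0.2834″ = 3.5286 pc; d₂ = 1/p₂ = 1/0.07845″ = 12.747 pc.
M₁ = m₁ − 5 log₁₀ d₁ + 5 = 9.15 − 2.7380 + 5 = 11.4120.
M₂ = 5.21 − 5.5270 + 5 = 4.6830.
L₁/L₂ = 10^(0.4(M₂ − M₁)) = 10^(0.4 × (-6.7290)) = 10^(-2.69160) = 0.0020342.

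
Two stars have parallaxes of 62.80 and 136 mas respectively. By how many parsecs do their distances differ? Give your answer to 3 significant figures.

8.57 pc

d_A = 1/0.06280″ = 15.924 pc; d_B = 1/0.1360″ = 7.3529 pc.
|d_B − d_A| = |7.3529 − 15.924| = 8.5711 pc.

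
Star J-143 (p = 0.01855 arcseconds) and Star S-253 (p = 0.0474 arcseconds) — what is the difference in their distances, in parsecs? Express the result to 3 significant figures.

32.8 pc

d_A = 1/0.01855″ = 53.908 pc; d_B = 1/0.04740″ = 21.097 pc.
|d_B − d_A| = |21.097 − 53.908| = 32.811 pc.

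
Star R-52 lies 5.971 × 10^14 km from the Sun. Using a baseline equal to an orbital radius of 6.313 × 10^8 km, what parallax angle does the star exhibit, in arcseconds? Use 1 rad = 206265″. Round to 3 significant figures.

0.218 arcsec

θ ≈ B/d = (6.313 × 10^8) / (5.971 × 10^14) = 1.0573 × 10^-6 rad.
In arcseconds: 1.0573 × 10^-6 × 206265 = 0.21808″.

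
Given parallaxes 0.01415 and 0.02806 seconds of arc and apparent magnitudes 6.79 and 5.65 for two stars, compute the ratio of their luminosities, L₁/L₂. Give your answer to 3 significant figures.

d₁ = 1/p₁ = 1/0.01415″ = 70.671 pc; d₂ = 1/p₂ = 1/0.02806″ = 35.638 pc.
M₁ = m₁ − 5 log₁₀ d₁ + 5 = 6.79 − 9.2462 + 5 = 2.5438.
M₂ = 5.65 − 7.7596 + 5 = 2.8904.
L₁/L₂ = 10^(0.4(M₂ − M₁)) = 10^(0.4 × 0.3466) = 10^0.13864 = 1.3761.

L₁/L₂ = 1.38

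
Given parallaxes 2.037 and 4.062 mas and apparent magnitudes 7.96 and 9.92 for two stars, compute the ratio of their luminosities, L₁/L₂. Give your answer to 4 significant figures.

L₁/L₂ = 24.18

d₁ = 1/p₁ = 1/0.002037″ = 490.92 pc; d₂ = 1/p₂ = 1/0.004062″ = 246.18 pc.
M₁ = m₁ − 5 log₁₀ d₁ + 5 = 7.96 − 13.4551 + 5 = -0.4951.
M₂ = 9.92 − 11.9563 + 5 = 2.9637.
L₁/L₂ = 10^(0.4(M₂ − M₁)) = 10^(0.4 × 3.4588) = 10^1.38352 = 24.184.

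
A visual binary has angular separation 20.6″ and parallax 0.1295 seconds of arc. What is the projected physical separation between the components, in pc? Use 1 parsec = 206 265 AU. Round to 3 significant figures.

0.000771 pc

d = 1/p = 1/0.1295″ = 7.722 pc.
At distance d (pc), an angle of θ arcsec spans θ·d AU: s = 20.6 × 7.722 = 159.07 AU.
= 159.07 / 206265 = 0.00077119 pc.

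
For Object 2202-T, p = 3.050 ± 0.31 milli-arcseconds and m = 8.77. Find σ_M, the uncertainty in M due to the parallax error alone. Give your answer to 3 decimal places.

M = m − 5 log₁₀ d + 5 = m + 5 log₁₀ p + 5, so ∂M/∂p = 5/(p ln 10).
σ_M = (5/ln 10) · (σ_p/p) = 2.1715 × 0.31/3.050 = 2.1715 × 0.10164 = 0.22071.

σ_M = 0.221 mag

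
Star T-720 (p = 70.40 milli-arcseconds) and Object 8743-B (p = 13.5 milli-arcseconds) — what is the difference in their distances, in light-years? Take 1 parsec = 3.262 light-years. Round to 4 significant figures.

d_A = 1/0.07040″ = 14.205 pc; d_B = 1/0.01350″ = 74.074 pc.
|d_B − d_A| = |74.074 − 14.205| = 59.869 pc = 59.869 × 3.262 ly = 195.29 ly.

195.3 ly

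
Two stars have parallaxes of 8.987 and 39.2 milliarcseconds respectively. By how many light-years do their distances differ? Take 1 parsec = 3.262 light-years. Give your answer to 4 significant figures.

279.8 ly

d_A = 1/0.008987″ = 111.27 pc; d_B = 1/0.03920″ = 25.51 pc.
|d_B − d_A| = |25.51 − 111.27| = 85.76 pc = 85.76 × 3.262 ly = 279.75 ly.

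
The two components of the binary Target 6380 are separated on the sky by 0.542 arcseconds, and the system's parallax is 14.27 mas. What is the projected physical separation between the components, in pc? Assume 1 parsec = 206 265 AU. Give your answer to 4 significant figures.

0.0001841 pc

d = 1/p = 1/0.01427″ = 70.077 pc.
At distance d (pc), an angle of θ arcsec spans θ·d AU: s = 0.542 × 70.077 = 37.982 AU.
= 37.982 / 206265 = 0.00018414 pc.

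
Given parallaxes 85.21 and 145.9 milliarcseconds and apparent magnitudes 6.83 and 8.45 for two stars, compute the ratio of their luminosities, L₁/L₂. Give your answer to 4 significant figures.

L₁/L₂ = 13.04

d₁ = 1/p₁ = 1/0.08521″ = 11.736 pc; d₂ = 1/p₂ = 1/0.1459″ = 6.854 pc.
M₁ = m₁ − 5 log₁₀ d₁ + 5 = 6.83 − 5.3476 + 5 = 6.4824.
M₂ = 8.45 − 4.1797 + 5 = 9.2703.
L₁/L₂ = 10^(0.4(M₂ − M₁)) = 10^(0.4 × 2.7879) = 10^1.11516 = 13.036.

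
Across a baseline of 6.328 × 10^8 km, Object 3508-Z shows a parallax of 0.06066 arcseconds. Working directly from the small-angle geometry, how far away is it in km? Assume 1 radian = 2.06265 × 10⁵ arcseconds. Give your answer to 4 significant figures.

2.152 × 10^15 km

θ = 0.06066″ = 0.06066/206265 = 2.9409 × 10^-7 rad.
d = B/θ = (6.328 × 10^8) / (2.9409 × 10^-7) = 2.1517 × 10^15 km.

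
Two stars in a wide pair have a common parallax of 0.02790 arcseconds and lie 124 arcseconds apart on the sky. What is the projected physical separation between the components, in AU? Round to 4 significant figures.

d = 1/p = 1/0.02790″ = 35.842 pc.
At distance d (pc), an angle of θ arcsec spans θ·d AU: s = 124 × 35.842 = 4444.4 AU.

4444 AU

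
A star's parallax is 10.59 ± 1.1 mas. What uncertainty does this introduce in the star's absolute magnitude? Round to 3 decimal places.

M = m − 5 log₁₀ d + 5 = m + 5 log₁₀ p + 5, so ∂M/∂p = 5/(p ln 10).
σ_M = (5/ln 10) · (σ_p/p) = 2.1715 × 1.1/10.59 = 2.1715 × 0.10387 = 0.22555.

σ_M = 0.226 mag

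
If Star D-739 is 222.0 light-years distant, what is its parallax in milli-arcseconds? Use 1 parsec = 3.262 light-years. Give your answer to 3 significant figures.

d = 222.0 ly ÷ 3.262 = 68.056 pc.
p = 1/d = 1/68.056 = 0.014694 arcsec.
= 0.014694 × 1000 = 14.694 mas.

14.7 mas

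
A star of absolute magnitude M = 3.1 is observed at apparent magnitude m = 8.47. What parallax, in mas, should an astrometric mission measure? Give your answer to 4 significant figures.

8.433 mas

m − M = 8.47 − 3.1 = 5.37.
d = 10^((m−M)/5 + 1) = 10^2.074 = 118.58 pc.
p = 1/d = 1/118.58 = 0.0084331 arcsec = 8.4331 mas.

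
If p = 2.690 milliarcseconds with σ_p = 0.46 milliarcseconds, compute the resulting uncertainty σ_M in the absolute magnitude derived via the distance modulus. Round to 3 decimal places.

M = m − 5 log₁₀ d + 5 = m + 5 log₁₀ p + 5, so ∂M/∂p = 5/(p ln 10).
σ_M = (5/ln 10) · (σ_p/p) = 2.1715 × 0.46/2.690 = 2.1715 × 0.171 = 0.37133.

σ_M = 0.371 mag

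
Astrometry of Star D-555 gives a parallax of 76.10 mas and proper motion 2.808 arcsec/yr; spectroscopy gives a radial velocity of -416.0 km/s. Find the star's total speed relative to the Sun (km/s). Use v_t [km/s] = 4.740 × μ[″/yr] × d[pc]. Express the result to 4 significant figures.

451.3 km/s

d = 1/p = 1/0.07610″ = 13.141 pc.
v_t = 4.740 μ d = 4.740 × 2.808 × 13.141 = 174.91 km/s.
v = √(v_r² + v_t²) = √((-416.0)² + 174.91²) = √203650 = 451.28 km/s.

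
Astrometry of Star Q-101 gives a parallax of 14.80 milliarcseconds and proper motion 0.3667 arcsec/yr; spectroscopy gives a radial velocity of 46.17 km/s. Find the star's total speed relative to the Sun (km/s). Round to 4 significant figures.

d = 1/p = 1/0.01480″ = 67.568 pc.
v_t = 4.740 μ d = 4.740 × 0.3667 × 67.568 = 117.44 km/s.
v = √(v_r² + v_t²) = √(46.17² + 117.44²) = √15923.8 = 126.19 km/s.

126.2 km/s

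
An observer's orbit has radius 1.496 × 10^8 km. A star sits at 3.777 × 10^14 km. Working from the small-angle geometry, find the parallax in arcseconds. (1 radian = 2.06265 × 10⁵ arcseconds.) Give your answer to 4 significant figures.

θ ≈ B/d = (1.496 × 10^8) / (3.777 × 10^14) = 3.9608 × 10^-7 rad.
In arcseconds: 3.9608 × 10^-7 × 206265 = 0.081697″.

0.08170 arcsec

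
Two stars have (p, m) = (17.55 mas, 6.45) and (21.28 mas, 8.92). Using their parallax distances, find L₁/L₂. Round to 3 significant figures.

d₁ = 1/p₁ = 1/0.01755″ = 56.98 pc; d₂ = 1/p₂ = 1/0.02128″ = 46.992 pc.
M₁ = m₁ − 5 log₁₀ d₁ + 5 = 6.45 − 8.7786 + 5 = 2.6714.
M₂ = 8.92 − 8.3601 + 5 = 5.5599.
L₁/L₂ = 10^(0.4(M₂ − M₁)) = 10^(0.4 × 2.8885) = 10^1.15540 = 14.302.

L₁/L₂ = 14.3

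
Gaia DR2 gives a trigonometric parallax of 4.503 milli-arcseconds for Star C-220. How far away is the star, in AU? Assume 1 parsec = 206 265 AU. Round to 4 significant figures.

p = 4.503 milli-arcseconds = 0.004503 arcsec.
d = 1/p = 1/0.004503 = 222.07 pc.
In AU: 222.07 × 206265 = 4.5805 × 10^7 AU.

4.581 × 10^7 AU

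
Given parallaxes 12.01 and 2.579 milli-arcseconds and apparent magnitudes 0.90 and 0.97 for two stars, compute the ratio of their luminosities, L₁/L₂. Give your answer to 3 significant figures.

d₁ = 1/p₁ = 1/0.01201″ = 83.264 pc; d₂ = 1/p₂ = 1/0.002579″ = 387.75 pc.
M₁ = m₁ − 5 log₁₀ d₁ + 5 = 0.90 − 9.6023 + 5 = -3.7023.
M₂ = 0.97 − 12.9428 + 5 = -6.9728.
L₁/L₂ = 10^(0.4(M₂ − M₁)) = 10^(0.4 × (-3.2705)) = 10^(-1.30820) = 0.049181.

L₁/L₂ = 0.0492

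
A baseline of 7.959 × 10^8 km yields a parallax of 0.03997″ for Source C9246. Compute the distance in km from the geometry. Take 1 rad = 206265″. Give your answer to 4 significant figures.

4.107 × 10^15 km

θ = 0.03997″ = 0.03997/206265 = 1.9378 × 10^-7 rad.
d = B/θ = (7.959 × 10^8) / (1.9378 × 10^-7) = 4.1072 × 10^15 km.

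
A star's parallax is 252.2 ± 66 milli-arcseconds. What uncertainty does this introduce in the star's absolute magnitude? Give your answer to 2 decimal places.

M = m − 5 log₁₀ d + 5 = m + 5 log₁₀ p + 5, so ∂M/∂p = 5/(p ln 10).
σ_M = (5/ln 10) · (σ_p/p) = 2.1715 × 66/252.2 = 2.1715 × 0.2617 = 0.56828.

σ_M = 0.57 mag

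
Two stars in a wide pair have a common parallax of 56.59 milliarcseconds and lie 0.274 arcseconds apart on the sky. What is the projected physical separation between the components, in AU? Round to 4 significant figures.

4.842 AU

d = 1/p = 1/0.05659″ = 17.671 pc.
At distance d (pc), an angle of θ arcsec spans θ·d AU: s = 0.274 × 17.671 = 4.8419 AU.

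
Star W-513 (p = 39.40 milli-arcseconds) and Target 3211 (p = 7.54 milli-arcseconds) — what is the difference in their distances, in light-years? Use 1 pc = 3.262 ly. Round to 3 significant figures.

d_A = 1/0.03940″ = 25.381 pc; d_B = 1/0.007540″ = 132.63 pc.
|d_B − d_A| = |132.63 − 25.381| = 107.25 pc = 107.25 × 3.262 ly = 349.85 ly.

350 ly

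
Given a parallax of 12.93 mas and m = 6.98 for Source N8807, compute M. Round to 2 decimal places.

M = 2.54

d = 1/p = 1/0.01293″ = 77.34 pc.
m − M = 5 log₁₀(77.34) − 5 = 9.4420 − 5 = 4.4420.
M = m − (m − M) = 6.98 − 4.4420 = 2.54.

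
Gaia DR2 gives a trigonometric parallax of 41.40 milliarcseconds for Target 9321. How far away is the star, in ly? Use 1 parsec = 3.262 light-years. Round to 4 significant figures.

p = 41.40 milliarcseconds = 0.04140 arcsec.
d = 1/p = 1/0.04140 = 24.155 pc.
In light-years: 24.155 × 3.262 = 78.794 ly.

78.79 ly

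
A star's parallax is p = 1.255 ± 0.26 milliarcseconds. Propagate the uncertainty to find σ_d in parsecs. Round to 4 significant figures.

165.1 pc

d = 1/p, so σ_d = σ_p / p².
σ_d = 0.000260 / (0.001255)² = 0.000260 / 0.000001575 = 165.08 pc.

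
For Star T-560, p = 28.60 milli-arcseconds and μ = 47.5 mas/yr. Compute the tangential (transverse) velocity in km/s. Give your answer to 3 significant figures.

d = 1/p = 1/0.02860″ = 34.965 pc.
μ = 47.5 mas/yr = 0.0475 ″/yr.
v_t = 4.74 × μ × d = 4.74 × 0.0475 × 34.965 = 7.8724 km/s.

7.87 km/s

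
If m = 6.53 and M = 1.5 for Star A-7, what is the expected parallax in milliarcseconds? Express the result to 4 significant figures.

9.863 mas

m − M = 6.53 − 1.5 = 5.03.
d = 10^((m−M)/5 + 1) = 10^2.006 = 101.39 pc.
p = 1/d = 1/101.39 = 0.0098629 arcsec = 9.8629 mas.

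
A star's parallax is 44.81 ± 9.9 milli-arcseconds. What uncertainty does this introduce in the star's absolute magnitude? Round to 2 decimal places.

σ_M = 0.48 mag

M = m − 5 log₁₀ d + 5 = m + 5 log₁₀ p + 5, so ∂M/∂p = 5/(p ln 10).
σ_M = (5/ln 10) · (σ_p/p) = 2.1715 × 9.9/44.81 = 2.1715 × 0.22093 = 0.47975.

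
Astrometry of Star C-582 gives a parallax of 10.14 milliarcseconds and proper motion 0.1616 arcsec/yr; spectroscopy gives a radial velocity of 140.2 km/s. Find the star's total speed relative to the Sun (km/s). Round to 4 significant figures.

d = 1/p = 1/0.01014″ = 98.619 pc.
v_t = 4.740 μ d = 4.740 × 0.1616 × 98.619 = 75.541 km/s.
v = √(v_r² + v_t²) = √(140.2² + 75.541²) = √25362.5 = 159.26 km/s.

159.3 km/s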